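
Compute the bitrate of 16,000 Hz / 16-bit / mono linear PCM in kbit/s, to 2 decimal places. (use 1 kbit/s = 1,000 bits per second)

256.00 kbit/s

Bit rate = 16,000 × 16 × 1 = 256,000 bits/s.
= 256.00 kbit/s.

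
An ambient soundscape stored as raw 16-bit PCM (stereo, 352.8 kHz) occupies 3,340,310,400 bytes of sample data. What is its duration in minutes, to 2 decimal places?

39.45 minutes

Byte rate = 352,800 × 2 × 2 = 1,411,200 bytes/s.
Duration = 3,340,310,400 / 1,411,200 = 2,367 s.
2,367 s / 60 = 39.45 minutes.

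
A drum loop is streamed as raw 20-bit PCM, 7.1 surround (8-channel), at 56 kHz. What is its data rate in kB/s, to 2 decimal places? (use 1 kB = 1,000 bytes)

Bit rate = 56,000 × 20 × 8 = 8,960,000 bits/s.
8,960,000 / 8 = 1,120,000 B/s = 1120.00 kB/s.

1120.00 kB/s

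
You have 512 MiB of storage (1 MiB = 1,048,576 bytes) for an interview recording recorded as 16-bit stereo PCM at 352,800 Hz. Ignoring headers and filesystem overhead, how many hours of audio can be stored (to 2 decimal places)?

0.11 hours

Uncompressed byte rate = 352,800 × 2 × 2 = 1,411,200 bytes/s.
Capacity = 512 × 1,048,576 = 536,870,912 bytes.
536,870,912 / 1,411,200 ≈ 380.44 s → 0.11 hours.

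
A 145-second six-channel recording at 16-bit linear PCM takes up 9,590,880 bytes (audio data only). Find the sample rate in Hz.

5,512 Hz

Bytes = sample_rate × seconds × bytes_per_sample × channels.
sample_rate = 9,590,880 / (145 × 2 × 6) = 9,590,880 / 1,740 = 5,512 Hz.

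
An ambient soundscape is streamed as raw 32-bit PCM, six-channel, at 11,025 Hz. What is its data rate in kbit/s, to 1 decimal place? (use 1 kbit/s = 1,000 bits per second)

Bit rate = 11,025 × 32 × 6 = 2,116,800 bits/s.
= 2116.8 kbit/s.

2116.8 kbit/s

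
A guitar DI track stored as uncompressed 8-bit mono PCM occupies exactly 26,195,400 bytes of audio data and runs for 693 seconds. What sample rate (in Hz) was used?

Bytes = sample_rate × seconds × bytes_per_sample × channels.
sample_rate = 26,195,400 / (693 × 1 × 1) = 26,195,400 / 693 = 37,800 Hz.

37,800 Hz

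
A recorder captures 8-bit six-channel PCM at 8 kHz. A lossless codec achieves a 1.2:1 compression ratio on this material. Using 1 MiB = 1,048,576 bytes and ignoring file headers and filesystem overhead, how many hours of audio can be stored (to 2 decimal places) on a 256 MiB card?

1.86 hours

Uncompressed byte rate = 8,000 × 1 × 6 = 48,000 bytes/s.
After 1.2:1 compression, effective rate ≈ 40000 bytes/s.
Capacity = 256 × 1,048,576 = 268,435,456 bytes.
268,435,456 / effective rate ≈ 6710.89 s → 1.86 hours.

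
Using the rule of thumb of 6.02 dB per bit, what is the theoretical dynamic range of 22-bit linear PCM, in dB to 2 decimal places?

22 × 6.02 = 132.44 dB.

132.44 dB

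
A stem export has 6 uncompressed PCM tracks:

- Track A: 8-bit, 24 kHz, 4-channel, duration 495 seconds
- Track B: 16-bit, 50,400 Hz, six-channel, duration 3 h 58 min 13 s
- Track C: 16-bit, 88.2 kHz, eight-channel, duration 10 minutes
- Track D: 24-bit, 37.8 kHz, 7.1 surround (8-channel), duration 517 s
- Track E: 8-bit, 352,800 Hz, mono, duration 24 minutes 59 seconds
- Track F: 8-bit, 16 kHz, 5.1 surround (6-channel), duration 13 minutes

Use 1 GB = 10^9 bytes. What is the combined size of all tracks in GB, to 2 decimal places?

10.61 GB

Track A: 24,000 × 495 × 1 × 4 = 47,520,000 bytes.
Track B: 3 h 58 min 13 s = 14,293 s; 50,400 × 14,293 × 2 × 6 = 8,644,406,400 bytes.
Track C: 10 minutes = 600 s; 88,200 × 600 × 2 × 8 = 846,720,000 bytes.
Track D: 37,800 × 517 × 3 × 8 = 469,022,400 bytes.
Track E: 24 minutes 59 seconds = 1,499 s; 352,800 × 1,499 × 1 × 1 = 528,847,200 bytes.
Track F: 13 minutes = 780 s; 16,000 × 780 × 1 × 6 = 74,880,000 bytes.
Total = 10,611,396,000 bytes = 10.61 GB.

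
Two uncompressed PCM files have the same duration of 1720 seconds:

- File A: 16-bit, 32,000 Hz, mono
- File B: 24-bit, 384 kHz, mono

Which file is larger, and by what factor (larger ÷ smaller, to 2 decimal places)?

File A: 32,000 × 2 × 1 = 64,000 bytes/s.
File B: 384,000 × 3 × 1 = 1,152,000 bytes/s.
File B is larger; ratio = 1,981,440,000 / 110,080,000 = 18.00.

File B, by a factor of 18.00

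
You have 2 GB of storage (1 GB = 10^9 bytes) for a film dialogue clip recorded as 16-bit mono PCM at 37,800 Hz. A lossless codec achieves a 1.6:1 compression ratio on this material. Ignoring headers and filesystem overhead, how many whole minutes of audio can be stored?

Uncompressed byte rate = 37,800 × 2 × 1 = 75,600 bytes/s.
After 1.6:1 compression, effective rate ≈ 47250 bytes/s.
Capacity = 2 × 1,000,000,000 = 2,000,000,000 bytes.
2,000,000,000 / effective rate ≈ 42328.04 s → 705 minutes.

705 minutes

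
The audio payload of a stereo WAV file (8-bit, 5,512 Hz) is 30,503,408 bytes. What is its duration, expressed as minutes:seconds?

46:07

Byte rate = 5,512 × 1 × 2 = 11,024 bytes/s.
Duration = 30,503,408 / 11,024 = 2,767 s.
2,767 s = 46:07.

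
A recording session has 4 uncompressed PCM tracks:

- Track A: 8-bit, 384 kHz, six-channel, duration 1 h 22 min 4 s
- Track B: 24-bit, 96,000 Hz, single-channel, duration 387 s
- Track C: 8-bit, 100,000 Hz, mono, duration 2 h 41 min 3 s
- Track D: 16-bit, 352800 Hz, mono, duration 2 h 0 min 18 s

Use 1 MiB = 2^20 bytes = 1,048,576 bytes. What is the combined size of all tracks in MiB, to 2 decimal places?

Track A: 1 h 22 min 4 s = 4,924 s; 384,000 × 4,924 × 1 × 6 = 11,344,896,000 bytes.
Track B: 96,000 × 387 × 3 × 1 = 111,456,000 bytes.
Track C: 2 h 41 min 3 s = 9,663 s; 100,000 × 9,663 × 1 × 1 = 966,300,000 bytes.
Track D: 2 h 0 min 18 s = 7,218 s; 352,800 × 7,218 × 2 × 1 = 5,093,020,800 bytes.
Total = 17,515,672,800 bytes = 16704.25 MiB.

16704.25 MiB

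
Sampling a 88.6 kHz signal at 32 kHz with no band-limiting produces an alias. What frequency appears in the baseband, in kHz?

Nyquist = 32,000/2 = 16,000 Hz; 88,600 Hz exceeds it.
Alias = |88,600 − 3×32,000| = |88,600 − 96,000| = 7,400 Hz = 7.4 kHz.

7.4 kHz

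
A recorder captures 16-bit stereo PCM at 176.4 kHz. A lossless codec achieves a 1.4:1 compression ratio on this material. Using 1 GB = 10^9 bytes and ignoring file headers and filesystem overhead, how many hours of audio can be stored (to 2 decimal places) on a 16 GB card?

8.82 hours

Uncompressed byte rate = 176,400 × 2 × 2 = 705,600 bytes/s.
After 1.4:1 compression, effective rate ≈ 504000 bytes/s.
Capacity = 16 × 1,000,000,000 = 16,000,000,000 bytes.
16,000,000,000 / effective rate ≈ 31746.03 s → 8.82 hours.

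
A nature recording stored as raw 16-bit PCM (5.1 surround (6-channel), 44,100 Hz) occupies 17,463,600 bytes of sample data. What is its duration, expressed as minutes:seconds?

0:33

Byte rate = 44,100 × 2 × 6 = 529,200 bytes/s.
Duration = 17,463,600 / 529,200 = 33 s.
33 s = 0:33.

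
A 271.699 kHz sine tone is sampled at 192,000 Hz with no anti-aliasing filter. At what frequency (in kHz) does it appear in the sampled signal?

Nyquist = 192,000/2 = 96,000 Hz; 271,699 Hz exceeds it.
Alias = |271,699 − 1×192,000| = |271,699 − 192,000| = 79,699 Hz = 79.699 kHz.

79.699 kHz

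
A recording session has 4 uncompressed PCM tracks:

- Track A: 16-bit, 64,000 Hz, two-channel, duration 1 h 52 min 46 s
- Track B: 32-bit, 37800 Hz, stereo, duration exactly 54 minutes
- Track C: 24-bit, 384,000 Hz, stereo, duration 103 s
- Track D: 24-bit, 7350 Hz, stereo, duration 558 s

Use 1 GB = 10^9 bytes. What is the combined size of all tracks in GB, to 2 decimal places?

Track A: 1 h 52 min 46 s = 6,766 s; 64,000 × 6,766 × 2 × 2 = 1,732,096,000 bytes.
Track B: exactly 54 minutes = 3,240 s; 37,800 × 3,240 × 4 × 2 = 979,776,000 bytes.
Track C: 384,000 × 103 × 3 × 2 = 237,312,000 bytes.
Track D: 7,350 × 558 × 3 × 2 = 24,607,800 bytes.
Total = 2,973,791,800 bytes = 2.97 GB.

2.97 GB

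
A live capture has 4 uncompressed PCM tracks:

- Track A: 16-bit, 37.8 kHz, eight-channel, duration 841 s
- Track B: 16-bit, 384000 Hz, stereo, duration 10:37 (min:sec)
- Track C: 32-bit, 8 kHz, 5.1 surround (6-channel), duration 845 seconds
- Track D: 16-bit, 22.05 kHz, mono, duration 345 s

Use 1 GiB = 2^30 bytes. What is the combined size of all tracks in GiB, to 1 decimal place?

1.6 GiB

Track A: 37,800 × 841 × 2 × 8 = 508,636,800 bytes.
Track B: 10:37 (min:sec) = 637 s; 384,000 × 637 × 2 × 2 = 978,432,000 bytes.
Track C: 8,000 × 845 × 4 × 6 = 162,240,000 bytes.
Track D: 22,050 × 345 × 2 × 1 = 15,214,500 bytes.
Total = 1,664,523,300 bytes = 1.6 GiB.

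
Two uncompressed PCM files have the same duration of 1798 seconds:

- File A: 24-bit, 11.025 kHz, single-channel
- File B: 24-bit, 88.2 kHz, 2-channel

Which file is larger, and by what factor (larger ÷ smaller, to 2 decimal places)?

File B, by a factor of 16.00

File A: 11,025 × 3 × 1 = 33,075 bytes/s.
File B: 88,200 × 3 × 2 = 529,200 bytes/s.
File B is larger; ratio = 951,501,600 / 59,468,850 = 16.00.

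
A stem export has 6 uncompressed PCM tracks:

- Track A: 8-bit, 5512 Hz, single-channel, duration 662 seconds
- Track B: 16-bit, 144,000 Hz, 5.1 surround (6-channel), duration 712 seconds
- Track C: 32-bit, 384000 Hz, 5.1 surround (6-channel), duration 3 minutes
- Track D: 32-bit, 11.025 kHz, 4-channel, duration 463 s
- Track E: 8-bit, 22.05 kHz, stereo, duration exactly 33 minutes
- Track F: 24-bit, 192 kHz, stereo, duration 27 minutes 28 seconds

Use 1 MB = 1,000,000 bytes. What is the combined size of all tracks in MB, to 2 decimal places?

Track A: 5,512 × 662 × 1 × 1 = 3,648,944 bytes.
Track B: 144,000 × 712 × 2 × 6 = 1,230,336,000 bytes.
Track C: 3 minutes = 180 s; 384,000 × 180 × 4 × 6 = 1,658,880,000 bytes.
Track D: 11,025 × 463 × 4 × 4 = 81,673,200 bytes.
Track E: exactly 33 minutes = 1,980 s; 22,050 × 1,980 × 1 × 2 = 87,318,000 bytes.
Track F: 27 minutes 28 seconds = 1,648 s; 192,000 × 1,648 × 3 × 2 = 1,898,496,000 bytes.
Total = 4,960,352,144 bytes = 4960.35 MB.

4960.35 MB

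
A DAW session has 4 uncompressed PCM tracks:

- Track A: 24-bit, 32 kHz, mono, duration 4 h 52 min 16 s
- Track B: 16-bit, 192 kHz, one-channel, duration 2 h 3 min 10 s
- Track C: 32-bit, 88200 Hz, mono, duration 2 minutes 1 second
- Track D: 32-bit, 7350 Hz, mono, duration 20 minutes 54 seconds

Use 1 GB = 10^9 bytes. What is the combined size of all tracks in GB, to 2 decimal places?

Track A: 4 h 52 min 16 s = 17,536 s; 32,000 × 17,536 × 3 × 1 = 1,683,456,000 bytes.
Track B: 2 h 3 min 10 s = 7,390 s; 192,000 × 7,390 × 2 × 1 = 2,837,760,000 bytes.
Track C: 2 minutes 1 second = 121 s; 88,200 × 121 × 4 × 1 = 42,688,800 bytes.
Track D: 20 minutes 54 seconds = 1,254 s; 7,350 × 1,254 × 4 × 1 = 36,867,600 bytes.
Total = 4,600,772,400 bytes = 4.60 GB.

4.60 GB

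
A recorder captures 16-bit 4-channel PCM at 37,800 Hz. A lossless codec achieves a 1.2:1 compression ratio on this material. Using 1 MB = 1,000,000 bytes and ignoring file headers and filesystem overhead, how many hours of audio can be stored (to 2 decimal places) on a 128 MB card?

Uncompressed byte rate = 37,800 × 2 × 4 = 302,400 bytes/s.
After 1.2:1 compression, effective rate ≈ 252000 bytes/s.
Capacity = 128 × 1,000,000 = 128,000,000 bytes.
128,000,000 / effective rate ≈ 507.94 s → 0.14 hours.

0.14 hours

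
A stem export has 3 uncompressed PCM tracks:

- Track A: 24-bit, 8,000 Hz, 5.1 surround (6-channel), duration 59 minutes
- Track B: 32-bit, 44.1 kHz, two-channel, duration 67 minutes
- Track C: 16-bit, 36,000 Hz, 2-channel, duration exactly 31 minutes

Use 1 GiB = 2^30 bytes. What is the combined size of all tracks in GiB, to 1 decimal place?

Track A: 59 minutes = 3,540 s; 8,000 × 3,540 × 3 × 6 = 509,760,000 bytes.
Track B: 67 minutes = 4,020 s; 44,100 × 4,020 × 4 × 2 = 1,418,256,000 bytes.
Track C: exactly 31 minutes = 1,860 s; 36,000 × 1,860 × 2 × 2 = 267,840,000 bytes.
Total = 2,195,856,000 bytes = 2.0 GiB.

2.0 GiB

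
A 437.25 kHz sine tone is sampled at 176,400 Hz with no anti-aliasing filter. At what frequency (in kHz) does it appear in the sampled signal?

84.45 kHz

Nyquist = 176,400/2 = 88,200 Hz; 437,250 Hz exceeds it.
Alias = |437,250 − 2×176,400| = |437,250 − 352,800| = 84,450 Hz = 84.45 kHz.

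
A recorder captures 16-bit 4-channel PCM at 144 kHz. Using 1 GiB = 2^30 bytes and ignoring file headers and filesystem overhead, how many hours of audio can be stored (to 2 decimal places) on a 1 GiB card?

0.26 hours

Uncompressed byte rate = 144,000 × 2 × 4 = 1,152,000 bytes/s.
Capacity = 1 × 1,073,741,824 = 1,073,741,824 bytes.
1,073,741,824 / 1,152,000 ≈ 932.07 s → 0.26 hours.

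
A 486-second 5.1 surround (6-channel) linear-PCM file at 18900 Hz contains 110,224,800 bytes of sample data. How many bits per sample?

Bytes per sample = 110,224,800 / (18,900 × 486 × 6) = 110,224,800 / 55,112,400 = 2.
Bit depth = 2 × 8 = 16 bits.

16 bits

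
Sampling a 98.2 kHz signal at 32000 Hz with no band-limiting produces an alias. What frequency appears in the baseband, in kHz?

2.2 kHz

Nyquist = 32,000/2 = 16,000 Hz; 98,200 Hz exceeds it.
Alias = |98,200 − 3×32,000| = |98,200 − 96,000| = 2,200 Hz = 2.2 kHz.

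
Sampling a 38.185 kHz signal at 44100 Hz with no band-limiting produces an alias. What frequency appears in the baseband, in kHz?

5.915 kHz

Nyquist = 44,100/2 = 22,050 Hz; 38,185 Hz exceeds it.
Alias = |38,185 − 1×44,100| = |38,185 − 44,100| = 5,915 Hz = 5.915 kHz.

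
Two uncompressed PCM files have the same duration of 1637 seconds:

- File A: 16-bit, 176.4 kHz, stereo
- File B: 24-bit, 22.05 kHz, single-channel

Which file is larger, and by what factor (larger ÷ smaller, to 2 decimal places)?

File A: 176,400 × 2 × 2 = 705,600 bytes/s.
File B: 22,050 × 3 × 1 = 66,150 bytes/s.
File A is larger; ratio = 1,155,067,200 / 108,287,550 = 10.67.

File A, by a factor of 10.67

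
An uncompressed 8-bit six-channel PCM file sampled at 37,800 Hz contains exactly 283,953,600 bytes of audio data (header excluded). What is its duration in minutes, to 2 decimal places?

Byte rate = 37,800 × 1 × 6 = 226,800 bytes/s.
Duration = 283,953,600 / 226,800 = 1,252 s.
1,252 s / 60 = 20.87 minutes.

20.87 minutes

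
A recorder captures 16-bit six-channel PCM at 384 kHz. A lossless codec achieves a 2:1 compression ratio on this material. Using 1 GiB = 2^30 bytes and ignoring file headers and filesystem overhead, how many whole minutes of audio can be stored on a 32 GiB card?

Uncompressed byte rate = 384,000 × 2 × 6 = 4,608,000 bytes/s.
After 2:1 compression, effective rate ≈ 2304000 bytes/s.
Capacity = 32 × 1,073,741,824 = 34,359,738,368 bytes.
34,359,738,368 / effective rate ≈ 14913.08 s → 248 minutes.

248 minutes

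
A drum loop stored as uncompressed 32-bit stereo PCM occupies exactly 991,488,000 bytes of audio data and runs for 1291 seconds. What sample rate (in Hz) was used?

96,000 Hz

Bytes = sample_rate × seconds × bytes_per_sample × channels.
sample_rate = 991,488,000 / (1,291 × 4 × 2) = 991,488,000 / 10,328 = 96,000 Hz.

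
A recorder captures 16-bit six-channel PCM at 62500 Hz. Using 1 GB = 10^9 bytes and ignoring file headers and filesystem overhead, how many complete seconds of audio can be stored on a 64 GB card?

Uncompressed byte rate = 62,500 × 2 × 6 = 750,000 bytes/s.
Capacity = 64 × 1,000,000,000 = 64,000,000,000 bytes.
64,000,000,000 / 750,000 ≈ 85333.33 s → 85,333 seconds.

85,333 seconds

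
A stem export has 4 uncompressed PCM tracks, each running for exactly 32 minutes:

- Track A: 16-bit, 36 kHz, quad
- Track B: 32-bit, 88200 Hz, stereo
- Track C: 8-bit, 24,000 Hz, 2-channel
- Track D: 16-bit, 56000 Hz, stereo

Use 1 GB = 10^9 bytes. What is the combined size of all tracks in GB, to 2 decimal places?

2.43 GB

exactly 32 minutes = 1,920 s.
Track A: 36,000 × 1,920 × 2 × 4 = 552,960,000 bytes.
Track B: 88,200 × 1,920 × 4 × 2 = 1,354,752,000 bytes.
Track C: 24,000 × 1,920 × 1 × 2 = 92,160,000 bytes.
Track D: 56,000 × 1,920 × 2 × 2 = 430,080,000 bytes.
Total = 2,429,952,000 bytes = 2.43 GB.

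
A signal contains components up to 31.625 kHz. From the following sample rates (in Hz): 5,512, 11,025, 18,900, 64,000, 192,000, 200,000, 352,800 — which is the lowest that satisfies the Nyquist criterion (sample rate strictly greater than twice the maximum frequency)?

Need sample rate > 2 × 31,625 = 63,250 Hz.
Lowest listed rate above 63,250 Hz is 64,000 Hz.

64,000 Hz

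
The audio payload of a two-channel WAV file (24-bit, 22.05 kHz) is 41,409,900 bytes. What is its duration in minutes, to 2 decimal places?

5.22 minutes

Byte rate = 22,050 × 3 × 2 = 132,300 bytes/s.
Duration = 41,409,900 / 132,300 = 313 s.
313 s / 60 = 5.22 minutes.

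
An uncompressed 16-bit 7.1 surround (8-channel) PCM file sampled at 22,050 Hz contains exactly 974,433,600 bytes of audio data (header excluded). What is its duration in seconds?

Byte rate = 22,050 × 2 × 8 = 352,800 bytes/s.
Duration = 974,433,600 / 352,800 = 2,762 s.

2,762 seconds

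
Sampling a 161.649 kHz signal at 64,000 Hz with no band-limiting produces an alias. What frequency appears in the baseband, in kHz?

Nyquist = 64,000/2 = 32,000 Hz; 161,649 Hz exceeds it.
Alias = |161,649 − 3×64,000| = |161,649 − 192,000| = 30,351 Hz = 30.351 kHz.

30.351 kHz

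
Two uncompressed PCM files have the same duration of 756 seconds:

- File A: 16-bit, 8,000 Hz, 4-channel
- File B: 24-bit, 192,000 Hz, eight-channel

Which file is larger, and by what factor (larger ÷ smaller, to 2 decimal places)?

File B, by a factor of 72.00

File A: 8,000 × 2 × 4 = 64,000 bytes/s.
File B: 192,000 × 3 × 8 = 4,608,000 bytes/s.
File B is larger; ratio = 3,483,648,000 / 48,384,000 = 72.00.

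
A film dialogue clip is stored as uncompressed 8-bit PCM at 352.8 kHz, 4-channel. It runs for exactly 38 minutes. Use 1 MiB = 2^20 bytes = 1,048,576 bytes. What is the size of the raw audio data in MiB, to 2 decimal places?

Duration = exactly 38 minutes = 2,280 s.
Bytes = 352,800 samples/s × 2,280 s × 1 bytes/sample × 4 ch = 3,217,536,000 bytes.
3,217,536,000 / 1,048,576 = 3068.48 MiB.

3068.48 MiB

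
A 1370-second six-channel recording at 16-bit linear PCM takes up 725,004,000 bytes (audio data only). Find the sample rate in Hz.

44,100 Hz

Bytes = sample_rate × seconds × bytes_per_sample × channels.
sample_rate = 725,004,000 / (1,370 × 2 × 6) = 725,004,000 / 16,440 = 44,100 Hz.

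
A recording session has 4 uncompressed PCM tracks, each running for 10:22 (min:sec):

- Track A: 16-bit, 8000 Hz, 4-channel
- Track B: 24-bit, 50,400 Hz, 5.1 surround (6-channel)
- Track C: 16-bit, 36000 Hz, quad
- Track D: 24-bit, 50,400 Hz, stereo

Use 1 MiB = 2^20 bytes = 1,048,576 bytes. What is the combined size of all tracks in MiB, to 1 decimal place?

926.3 MiB

10:22 (min:sec) = 622 s.
Track A: 8,000 × 622 × 2 × 4 = 39,808,000 bytes.
Track B: 50,400 × 622 × 3 × 6 = 564,278,400 bytes.
Track C: 36,000 × 622 × 2 × 4 = 179,136,000 bytes.
Track D: 50,400 × 622 × 3 × 2 = 188,092,800 bytes.
Total = 971,315,200 bytes = 926.3 MiB.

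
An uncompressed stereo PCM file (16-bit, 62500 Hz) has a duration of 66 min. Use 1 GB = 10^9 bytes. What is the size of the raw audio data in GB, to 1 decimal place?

1.0 GB

Duration = 66 min = 3,960 s.
Bytes = 62,500 samples/s × 3,960 s × 2 bytes/sample × 2 ch = 990,000,000 bytes.
990,000,000 / 1,000,000,000 = 1.0 GB.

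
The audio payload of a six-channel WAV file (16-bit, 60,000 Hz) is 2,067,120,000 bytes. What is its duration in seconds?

Byte rate = 60,000 × 2 × 6 = 720,000 bytes/s.
Duration = 2,067,120,000 / 720,000 = 2,871 s.

2,871 seconds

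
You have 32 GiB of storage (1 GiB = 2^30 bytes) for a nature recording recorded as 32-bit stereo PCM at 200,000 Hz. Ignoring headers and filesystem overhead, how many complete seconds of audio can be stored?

Uncompressed byte rate = 200,000 × 4 × 2 = 1,600,000 bytes/s.
Capacity = 32 × 1,073,741,824 = 34,359,738,368 bytes.
34,359,738,368 / 1,600,000 ≈ 21474.84 s → 21,474 seconds.

21,474 seconds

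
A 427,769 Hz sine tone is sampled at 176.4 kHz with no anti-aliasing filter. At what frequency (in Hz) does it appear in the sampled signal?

Nyquist = 176,400/2 = 88,200 Hz; 427,769 Hz exceeds it.
Alias = |427,769 − 2×176,400| = |427,769 − 352,800| = 74,969 Hz.

74,969 Hz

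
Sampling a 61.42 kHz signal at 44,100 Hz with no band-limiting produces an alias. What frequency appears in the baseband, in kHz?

Nyquist = 44,100/2 = 22,050 Hz; 61,420 Hz exceeds it.
Alias = |61,420 − 1×44,100| = |61,420 − 44,100| = 17,320 Hz = 17.32 kHz.

17.32 kHz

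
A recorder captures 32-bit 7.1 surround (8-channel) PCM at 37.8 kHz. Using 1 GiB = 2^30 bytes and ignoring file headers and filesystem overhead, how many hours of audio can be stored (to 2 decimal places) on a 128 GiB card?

Uncompressed byte rate = 37,800 × 4 × 8 = 1,209,600 bytes/s.
Capacity = 128 × 1,073,741,824 = 137,438,953,472 bytes.
137,438,953,472 / 1,209,600 ≈ 113623.47 s → 31.56 hours.

31.56 hours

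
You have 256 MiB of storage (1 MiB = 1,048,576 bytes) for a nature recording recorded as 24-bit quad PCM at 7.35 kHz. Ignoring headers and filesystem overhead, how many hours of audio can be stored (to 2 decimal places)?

Uncompressed byte rate = 7,350 × 3 × 4 = 88,200 bytes/s.
Capacity = 256 × 1,048,576 = 268,435,456 bytes.
268,435,456 / 88,200 ≈ 3043.49 s → 0.85 hours.

0.85 hours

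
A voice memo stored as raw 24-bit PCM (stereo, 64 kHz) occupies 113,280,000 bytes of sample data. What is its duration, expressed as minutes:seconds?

Byte rate = 64,000 × 3 × 2 = 384,000 bytes/s.
Duration = 113,280,000 / 384,000 = 295 s.
295 s = 4:55.

4:55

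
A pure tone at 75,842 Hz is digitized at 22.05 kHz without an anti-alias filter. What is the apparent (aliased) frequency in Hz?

Nyquist = 22,050/2 = 11,025 Hz; 75,842 Hz exceeds it.
Alias = |75,842 − 3×22,050| = |75,842 − 66,150| = 9,692 Hz.

9,692 Hz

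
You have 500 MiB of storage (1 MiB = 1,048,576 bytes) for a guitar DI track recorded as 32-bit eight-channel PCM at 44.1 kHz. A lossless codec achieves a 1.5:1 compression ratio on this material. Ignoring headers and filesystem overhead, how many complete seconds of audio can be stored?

557 seconds

Uncompressed byte rate = 44,100 × 4 × 8 = 1,411,200 bytes/s.
After 1.5:1 compression, effective rate ≈ 940800 bytes/s.
Capacity = 500 × 1,048,576 = 524,288,000 bytes.
524,288,000 / effective rate ≈ 557.28 s → 557 seconds.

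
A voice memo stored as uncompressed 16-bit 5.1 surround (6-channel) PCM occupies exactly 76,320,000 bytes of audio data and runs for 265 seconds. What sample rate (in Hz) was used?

Bytes = sample_rate × seconds × bytes_per_sample × channels.
sample_rate = 76,320,000 / (265 × 2 × 6) = 76,320,000 / 3,180 = 24,000 Hz.

24,000 Hz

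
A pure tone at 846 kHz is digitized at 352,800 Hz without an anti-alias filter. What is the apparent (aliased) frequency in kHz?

140.4 kHz

Nyquist = 352,800/2 = 176,400 Hz; 846,000 Hz exceeds it.
Alias = |846,000 − 2×352,800| = |846,000 − 705,600| = 140,400 Hz = 140.4 kHz.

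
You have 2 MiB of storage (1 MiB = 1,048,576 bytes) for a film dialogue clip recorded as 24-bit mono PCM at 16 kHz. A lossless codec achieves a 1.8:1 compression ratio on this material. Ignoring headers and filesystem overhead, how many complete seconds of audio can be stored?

Uncompressed byte rate = 16,000 × 3 × 1 = 48,000 bytes/s.
After 1.8:1 compression, effective rate ≈ 26666.67 bytes/s.
Capacity = 2 × 1,048,576 = 2,097,152 bytes.
2,097,152 / effective rate ≈ 78.64 s → 78 seconds.

78 seconds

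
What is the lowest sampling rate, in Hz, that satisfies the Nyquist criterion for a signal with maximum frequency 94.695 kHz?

Minimum sample rate = 2 × 94,695 Hz = 189,390 Hz.

189,390 Hz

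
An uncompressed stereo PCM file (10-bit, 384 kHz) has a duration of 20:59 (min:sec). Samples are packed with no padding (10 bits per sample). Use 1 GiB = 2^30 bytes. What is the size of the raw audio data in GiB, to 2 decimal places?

Duration = 20:59 (min:sec) = 1,259 s.
Bits = 384,000 × 1,259 × 10 × 2 = 9,669,120,000 bits = 1,208,640,000 bytes.
1,208,640,000 / 1,073,741,824 = 1.13 GiB.

1.13 GiB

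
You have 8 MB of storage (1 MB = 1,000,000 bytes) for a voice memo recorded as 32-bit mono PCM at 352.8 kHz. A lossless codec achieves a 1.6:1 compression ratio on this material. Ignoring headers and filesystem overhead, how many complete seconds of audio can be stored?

9 seconds

Uncompressed byte rate = 352,800 × 4 × 1 = 1,411,200 bytes/s.
After 1.6:1 compression, effective rate ≈ 882000 bytes/s.
Capacity = 8 × 1,000,000 = 8,000,000 bytes.
8,000,000 / effective rate ≈ 9.07 s → 9 seconds.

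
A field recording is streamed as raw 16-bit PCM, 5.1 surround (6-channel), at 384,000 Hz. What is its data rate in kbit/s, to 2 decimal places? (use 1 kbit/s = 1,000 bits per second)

36864.00 kbit/s

Bit rate = 384,000 × 16 × 6 = 36,864,000 bits/s.
= 36864.00 kbit/s.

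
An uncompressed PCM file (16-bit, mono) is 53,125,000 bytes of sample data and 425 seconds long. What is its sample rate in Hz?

Bytes = sample_rate × seconds × bytes_per_sample × channels.
sample_rate = 53,125,000 / (425 × 2 × 1) = 53,125,000 / 850 = 62,500 Hz.

62,500 Hz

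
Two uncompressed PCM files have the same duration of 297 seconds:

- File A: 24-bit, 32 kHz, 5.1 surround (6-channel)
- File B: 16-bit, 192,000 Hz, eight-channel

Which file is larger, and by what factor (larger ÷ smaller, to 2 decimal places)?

File B, by a factor of 5.33

File A: 32,000 × 3 × 6 = 576,000 bytes/s.
File B: 192,000 × 2 × 8 = 3,072,000 bytes/s.
File B is larger; ratio = 912,384,000 / 171,072,000 = 5.33.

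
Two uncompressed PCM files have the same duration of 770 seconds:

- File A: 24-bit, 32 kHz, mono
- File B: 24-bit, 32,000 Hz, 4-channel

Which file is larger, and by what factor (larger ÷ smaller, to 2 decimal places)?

File A: 32,000 × 3 × 1 = 96,000 bytes/s.
File B: 32,000 × 3 × 4 = 384,000 bytes/s.
File B is larger; ratio = 295,680,000 / 73,920,000 = 4.00.

File B, by a factor of 4.00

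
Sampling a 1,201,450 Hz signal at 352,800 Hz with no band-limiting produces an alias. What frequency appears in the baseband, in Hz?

Nyquist = 352,800/2 = 176,400 Hz; 1,201,450 Hz exceeds it.
Alias = |1,201,450 − 3×352,800| = |1,201,450 − 1,058,400| = 143,050 Hz.

143,050 Hz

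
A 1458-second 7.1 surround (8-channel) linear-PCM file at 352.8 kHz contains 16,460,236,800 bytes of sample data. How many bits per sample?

32 bits

Bytes per sample = 16,460,236,800 / (352,800 × 1,458 × 8) = 16,460,236,800 / 4,115,059,200 = 4.
Bit depth = 4 × 8 = 32 bits.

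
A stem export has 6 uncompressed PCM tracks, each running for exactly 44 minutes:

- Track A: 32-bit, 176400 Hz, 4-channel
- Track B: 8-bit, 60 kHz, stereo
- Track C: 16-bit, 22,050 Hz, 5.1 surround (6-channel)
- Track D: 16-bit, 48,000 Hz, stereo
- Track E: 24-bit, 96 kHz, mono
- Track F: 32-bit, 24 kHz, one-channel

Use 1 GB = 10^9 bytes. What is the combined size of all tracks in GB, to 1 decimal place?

exactly 44 minutes = 2,640 s.
Track A: 176,400 × 2,640 × 4 × 4 = 7,451,136,000 bytes.
Track B: 60,000 × 2,640 × 1 × 2 = 316,800,000 bytes.
Track C: 22,050 × 2,640 × 2 × 6 = 698,544,000 bytes.
Track D: 48,000 × 2,640 × 2 × 2 = 506,880,000 bytes.
Track E: 96,000 × 2,640 × 3 × 1 = 760,320,000 bytes.
Track F: 24,000 × 2,640 × 4 × 1 = 253,440,000 bytes.
Total = 9,987,120,000 bytes = 10.0 GB.

10.0 GB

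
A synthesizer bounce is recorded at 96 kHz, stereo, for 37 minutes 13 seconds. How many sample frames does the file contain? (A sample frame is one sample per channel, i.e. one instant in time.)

214,368,000 sample frames

37 minutes 13 seconds = 2,233 s.
96,000 samples/s × 2,233 s = 214,368,000 frames.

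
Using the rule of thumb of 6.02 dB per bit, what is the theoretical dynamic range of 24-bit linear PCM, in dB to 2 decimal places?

144.48 dB

24 × 6.02 = 144.48 dB.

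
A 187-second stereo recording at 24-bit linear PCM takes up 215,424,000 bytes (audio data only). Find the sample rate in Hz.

192,000 Hz

Bytes = sample_rate × seconds × bytes_per_sample × channels.
sample_rate = 215,424,000 / (187 × 3 × 2) = 215,424,000 / 1,122 = 192,000 Hz.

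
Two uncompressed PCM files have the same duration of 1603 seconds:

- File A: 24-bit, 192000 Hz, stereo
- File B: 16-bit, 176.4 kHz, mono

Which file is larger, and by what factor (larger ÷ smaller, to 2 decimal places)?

File A, by a factor of 3.27

File A: 192,000 × 3 × 2 = 1,152,000 bytes/s.
File B: 176,400 × 2 × 1 = 352,800 bytes/s.
File A is larger; ratio = 1,846,656,000 / 565,538,400 = 3.27.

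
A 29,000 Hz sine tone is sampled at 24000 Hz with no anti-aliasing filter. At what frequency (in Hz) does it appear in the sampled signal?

Nyquist = 24,000/2 = 12,000 Hz; 29,000 Hz exceeds it.
Alias = |29,000 − 1×24,000| = |29,000 − 24,000| = 5,000 Hz.

5,000 Hz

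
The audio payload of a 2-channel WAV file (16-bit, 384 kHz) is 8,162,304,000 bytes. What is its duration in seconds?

5,314 seconds

Byte rate = 384,000 × 2 × 2 = 1,536,000 bytes/s.
Duration = 8,162,304,000 / 1,536,000 = 5,314 s.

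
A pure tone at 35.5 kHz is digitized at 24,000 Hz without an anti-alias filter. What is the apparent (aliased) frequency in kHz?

11.5 kHz

Nyquist = 24,000/2 = 12,000 Hz; 35,500 Hz exceeds it.
Alias = |35,500 − 1×24,000| = |35,500 − 24,000| = 11,500 Hz = 11.5 kHz.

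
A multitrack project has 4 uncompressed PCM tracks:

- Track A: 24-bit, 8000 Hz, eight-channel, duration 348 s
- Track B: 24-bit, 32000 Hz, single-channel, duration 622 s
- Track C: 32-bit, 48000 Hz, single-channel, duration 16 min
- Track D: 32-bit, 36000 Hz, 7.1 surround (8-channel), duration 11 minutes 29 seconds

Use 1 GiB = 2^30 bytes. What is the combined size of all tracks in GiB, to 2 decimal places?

Track A: 8,000 × 348 × 3 × 8 = 66,816,000 bytes.
Track B: 32,000 × 622 × 3 × 1 = 59,712,000 bytes.
Track C: 16 min = 960 s; 48,000 × 960 × 4 × 1 = 184,320,000 bytes.
Track D: 11 minutes 29 seconds = 689 s; 36,000 × 689 × 4 × 8 = 793,728,000 bytes.
Total = 1,104,576,000 bytes = 1.03 GiB.

1.03 GiB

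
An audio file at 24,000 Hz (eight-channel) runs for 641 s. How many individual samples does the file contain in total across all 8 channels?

24,000 × 641 s × 8 ch = 123,072,000 samples.

123,072,000 samples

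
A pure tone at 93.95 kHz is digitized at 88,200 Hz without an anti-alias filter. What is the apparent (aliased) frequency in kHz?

Nyquist = 88,200/2 = 44,100 Hz; 93,950 Hz exceeds it.
Alias = |93,950 − 1×88,200| = |93,950 − 88,200| = 5,750 Hz = 5.75 kHz.

5.75 kHz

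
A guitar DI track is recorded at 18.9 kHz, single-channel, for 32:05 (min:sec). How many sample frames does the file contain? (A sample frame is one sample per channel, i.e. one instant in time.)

32:05 (min:sec) = 1,925 s.
18,900 samples/s × 1,925 s = 36,382,500 frames.

36,382,500 sample frames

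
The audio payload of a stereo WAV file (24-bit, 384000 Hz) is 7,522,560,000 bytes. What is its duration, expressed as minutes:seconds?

Byte rate = 384,000 × 3 × 2 = 2,304,000 bytes/s.
Duration = 7,522,560,000 / 2,304,000 = 3,265 s.
3,265 s = 54:25.

54:25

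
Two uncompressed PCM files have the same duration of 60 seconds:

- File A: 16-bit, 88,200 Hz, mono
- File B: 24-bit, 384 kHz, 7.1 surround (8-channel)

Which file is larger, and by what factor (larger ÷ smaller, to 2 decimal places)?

File A: 88,200 × 2 × 1 = 176,400 bytes/s.
File B: 384,000 × 3 × 8 = 9,216,000 bytes/s.
File B is larger; ratio = 552,960,000 / 10,584,000 = 52.24.

File B, by a factor of 52.24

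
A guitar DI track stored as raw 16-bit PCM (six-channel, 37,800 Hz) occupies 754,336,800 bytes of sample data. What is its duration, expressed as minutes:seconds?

27:43

Byte rate = 37,800 × 2 × 6 = 453,600 bytes/s.
Duration = 754,336,800 / 453,600 = 1,663 s.
1,663 s = 27:43.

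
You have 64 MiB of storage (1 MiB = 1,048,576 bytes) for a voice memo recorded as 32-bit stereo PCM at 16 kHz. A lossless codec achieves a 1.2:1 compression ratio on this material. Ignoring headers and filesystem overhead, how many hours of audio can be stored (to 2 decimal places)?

0.17 hours

Uncompressed byte rate = 16,000 × 4 × 2 = 128,000 bytes/s.
After 1.2:1 compression, effective rate ≈ 106666.67 bytes/s.
Capacity = 64 × 1,048,576 = 67,108,864 bytes.
67,108,864 / effective rate ≈ 629.15 s → 0.17 hours.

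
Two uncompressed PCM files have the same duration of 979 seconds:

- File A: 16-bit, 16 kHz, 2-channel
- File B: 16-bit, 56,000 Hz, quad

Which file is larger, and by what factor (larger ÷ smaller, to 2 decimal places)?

File B, by a factor of 7.00

File A: 16,000 × 2 × 2 = 64,000 bytes/s.
File B: 56,000 × 2 × 4 = 448,000 bytes/s.
File B is larger; ratio = 438,592,000 / 62,656,000 = 7.00.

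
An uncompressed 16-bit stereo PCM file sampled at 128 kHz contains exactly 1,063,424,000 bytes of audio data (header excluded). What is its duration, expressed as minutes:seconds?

Byte rate = 128,000 × 2 × 2 = 512,000 bytes/s.
Duration = 1,063,424,000 / 512,000 = 2,077 s.
2,077 s = 34:37.

34:37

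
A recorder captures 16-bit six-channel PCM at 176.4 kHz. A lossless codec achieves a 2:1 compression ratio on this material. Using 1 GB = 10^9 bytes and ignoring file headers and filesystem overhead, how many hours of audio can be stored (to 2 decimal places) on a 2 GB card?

0.52 hours

Uncompressed byte rate = 176,400 × 2 × 6 = 2,116,800 bytes/s.
After 2:1 compression, effective rate ≈ 1058400 bytes/s.
Capacity = 2 × 1,000,000,000 = 2,000,000,000 bytes.
2,000,000,000 / effective rate ≈ 1889.64 s → 0.52 hours.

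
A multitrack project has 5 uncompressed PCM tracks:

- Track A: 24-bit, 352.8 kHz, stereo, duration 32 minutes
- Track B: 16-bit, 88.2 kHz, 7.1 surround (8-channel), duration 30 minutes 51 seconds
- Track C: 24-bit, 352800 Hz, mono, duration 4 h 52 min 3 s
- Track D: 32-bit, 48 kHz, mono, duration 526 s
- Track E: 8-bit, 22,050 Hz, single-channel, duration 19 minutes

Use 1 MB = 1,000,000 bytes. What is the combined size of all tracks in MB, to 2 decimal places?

25348.86 MB

Track A: 32 minutes = 1,920 s; 352,800 × 1,920 × 3 × 2 = 4,064,256,000 bytes.
Track B: 30 minutes 51 seconds = 1,851 s; 88,200 × 1,851 × 2 × 8 = 2,612,131,200 bytes.
Track C: 4 h 52 min 3 s = 17,523 s; 352,800 × 17,523 × 3 × 1 = 18,546,343,200 bytes.
Track D: 48,000 × 526 × 4 × 1 = 100,992,000 bytes.
Track E: 19 minutes = 1,140 s; 22,050 × 1,140 × 1 × 1 = 25,137,000 bytes.
Total = 25,348,859,400 bytes = 25348.86 MB.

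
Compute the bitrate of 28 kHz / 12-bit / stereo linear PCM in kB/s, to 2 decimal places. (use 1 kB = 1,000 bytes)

Bit rate = 28,000 × 12 × 2 = 672,000 bits/s.
672,000 / 8 = 84,000 B/s = 84.00 kB/s.

84.00 kB/s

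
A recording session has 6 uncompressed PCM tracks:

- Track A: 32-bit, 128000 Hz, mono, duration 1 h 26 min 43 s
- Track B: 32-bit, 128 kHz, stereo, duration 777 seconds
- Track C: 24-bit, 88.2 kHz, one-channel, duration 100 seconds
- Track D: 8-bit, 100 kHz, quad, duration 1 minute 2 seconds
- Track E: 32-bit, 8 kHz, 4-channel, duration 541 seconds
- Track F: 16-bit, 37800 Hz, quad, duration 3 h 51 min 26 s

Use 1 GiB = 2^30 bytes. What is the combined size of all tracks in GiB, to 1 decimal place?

7.2 GiB

Track A: 1 h 26 min 43 s = 5,203 s; 128,000 × 5,203 × 4 × 1 = 2,663,936,000 bytes.
Track B: 128,000 × 777 × 4 × 2 = 795,648,000 bytes.
Track C: 88,200 × 100 × 3 × 1 = 26,460,000 bytes.
Track D: 1 minute 2 seconds = 62 s; 100,000 × 62 × 1 × 4 = 24,800,000 bytes.
Track E: 8,000 × 541 × 4 × 4 = 69,248,000 bytes.
Track F: 3 h 51 min 26 s = 13,886 s; 37,800 × 13,886 × 2 × 4 = 4,199,126,400 bytes.
Total = 7,779,218,400 bytes = 7.2 GiB.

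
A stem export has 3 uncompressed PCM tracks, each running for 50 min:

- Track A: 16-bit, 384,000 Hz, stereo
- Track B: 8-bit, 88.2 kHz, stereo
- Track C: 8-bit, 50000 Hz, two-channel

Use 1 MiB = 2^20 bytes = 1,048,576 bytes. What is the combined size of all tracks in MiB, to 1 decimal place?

5185.3 MiB

50 min = 3,000 s.
Track A: 384,000 × 3,000 × 2 × 2 = 4,608,000,000 bytes.
Track B: 88,200 × 3,000 × 1 × 2 = 529,200,000 bytes.
Track C: 50,000 × 3,000 × 1 × 2 = 300,000,000 bytes.
Total = 5,437,200,000 bytes = 5185.3 MiB.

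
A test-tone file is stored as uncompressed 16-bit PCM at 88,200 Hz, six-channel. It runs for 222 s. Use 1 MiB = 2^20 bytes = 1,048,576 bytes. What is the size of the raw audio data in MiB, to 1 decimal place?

224.1 MiB

Bytes = 88,200 samples/s × 222 s × 2 bytes/sample × 6 ch = 234,964,800 bytes.
234,964,800 / 1,048,576 = 224.1 MiB.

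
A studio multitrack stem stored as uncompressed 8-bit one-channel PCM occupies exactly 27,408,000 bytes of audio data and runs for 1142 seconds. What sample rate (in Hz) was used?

Bytes = sample_rate × seconds × bytes_per_sample × channels.
sample_rate = 27,408,000 / (1,142 × 1 × 1) = 27,408,000 / 1,142 = 24,000 Hz.

24,000 Hz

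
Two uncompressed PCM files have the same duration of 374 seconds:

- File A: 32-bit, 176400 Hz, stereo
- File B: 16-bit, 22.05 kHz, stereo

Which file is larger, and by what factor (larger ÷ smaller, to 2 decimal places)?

File A, by a factor of 16.00

File A: 176,400 × 4 × 2 = 1,411,200 bytes/s.
File B: 22,050 × 2 × 2 = 88,200 bytes/s.
File A is larger; ratio = 527,788,800 / 32,986,800 = 16.00.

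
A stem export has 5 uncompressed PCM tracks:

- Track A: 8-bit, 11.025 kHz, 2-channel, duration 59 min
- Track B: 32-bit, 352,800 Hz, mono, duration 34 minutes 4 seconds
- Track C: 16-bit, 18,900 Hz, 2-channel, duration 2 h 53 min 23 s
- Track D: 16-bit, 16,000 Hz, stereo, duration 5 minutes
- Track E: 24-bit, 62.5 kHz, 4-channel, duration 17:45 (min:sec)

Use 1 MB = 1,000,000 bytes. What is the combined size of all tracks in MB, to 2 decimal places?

Track A: 59 min = 3,540 s; 11,025 × 3,540 × 1 × 2 = 78,057,000 bytes.
Track B: 34 minutes 4 seconds = 2,044 s; 352,800 × 2,044 × 4 × 1 = 2,884,492,800 bytes.
Track C: 2 h 53 min 23 s = 10,403 s; 18,900 × 10,403 × 2 × 2 = 786,466,800 bytes.
Track D: 5 minutes = 300 s; 16,000 × 300 × 2 × 2 = 19,200,000 bytes.
Track E: 17:45 (min:sec) = 1,065 s; 62,500 × 1,065 × 3 × 4 = 798,750,000 bytes.
Total = 4,566,966,600 bytes = 4566.97 MB.

4566.97 MB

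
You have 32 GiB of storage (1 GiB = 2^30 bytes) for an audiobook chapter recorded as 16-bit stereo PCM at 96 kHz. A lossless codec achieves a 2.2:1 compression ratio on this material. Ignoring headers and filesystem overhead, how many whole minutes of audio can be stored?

Uncompressed byte rate = 96,000 × 2 × 2 = 384,000 bytes/s.
After 2.2:1 compression, effective rate ≈ 174545.45 bytes/s.
Capacity = 32 × 1,073,741,824 = 34,359,738,368 bytes.
34,359,738,368 / effective rate ≈ 196852.67 s → 3,280 minutes.

3,280 minutes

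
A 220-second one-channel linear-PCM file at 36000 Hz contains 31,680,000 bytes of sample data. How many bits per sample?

Bytes per sample = 31,680,000 / (36,000 × 220 × 1) = 31,680,000 / 7,920,000 = 4.
Bit depth = 4 × 8 = 32 bits.

32 bits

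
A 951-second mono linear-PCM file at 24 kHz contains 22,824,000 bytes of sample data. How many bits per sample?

Bytes per sample = 22,824,000 / (24,000 × 951 × 1) = 22,824,000 / 22,824,000 = 1.
Bit depth = 1 × 8 = 8 bits.

8 bits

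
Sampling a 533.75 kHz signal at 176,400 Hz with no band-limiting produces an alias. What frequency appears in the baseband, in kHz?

Nyquist = 176,400/2 = 88,200 Hz; 533,750 Hz exceeds it.
Alias = |533,750 − 3×176,400| = |533,750 − 529,200| = 4,550 Hz = 4.55 kHz.

4.55 kHz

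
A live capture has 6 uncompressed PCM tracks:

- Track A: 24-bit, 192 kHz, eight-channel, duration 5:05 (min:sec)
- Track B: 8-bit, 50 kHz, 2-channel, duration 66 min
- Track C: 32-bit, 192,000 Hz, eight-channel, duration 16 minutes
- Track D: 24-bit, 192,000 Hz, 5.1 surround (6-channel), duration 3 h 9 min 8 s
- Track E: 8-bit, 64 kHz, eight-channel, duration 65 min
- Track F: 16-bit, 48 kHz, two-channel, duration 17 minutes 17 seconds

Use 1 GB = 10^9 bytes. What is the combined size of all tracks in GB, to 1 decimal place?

Track A: 5:05 (min:sec) = 305 s; 192,000 × 305 × 3 × 8 = 1,405,440,000 bytes.
Track B: 66 min = 3,960 s; 50,000 × 3,960 × 1 × 2 = 396,000,000 bytes.
Track C: 16 minutes = 960 s; 192,000 × 960 × 4 × 8 = 5,898,240,000 bytes.
Track D: 3 h 9 min 8 s = 11,348 s; 192,000 × 11,348 × 3 × 6 = 39,218,688,000 bytes.
Track E: 65 min = 3,900 s; 64,000 × 3,900 × 1 × 8 = 1,996,800,000 bytes.
Track F: 17 minutes 17 seconds = 1,037 s; 48,000 × 1,037 × 2 × 2 = 199,104,000 bytes.
Total = 49,114,272,000 bytes = 49.1 GB.

49.1 GB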